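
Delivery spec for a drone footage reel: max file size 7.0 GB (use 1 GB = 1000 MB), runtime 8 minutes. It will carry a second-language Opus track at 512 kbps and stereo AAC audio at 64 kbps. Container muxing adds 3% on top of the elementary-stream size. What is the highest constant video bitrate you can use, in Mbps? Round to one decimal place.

112.7 Mbps

Budget: 7.0 GB = 56000.0 Mb.
Stream payload after overhead: 56000.0 / 1.03 = 54368.9 Mb.
8 min = 480 s
Total bitrate budget: 54368.9 Mb / 480 s = 113.269 Mbps.
Audio total: 512 + 64 = 576 kbps = 0.576 Mbps.
Video: 113.269 − 0.576 = 112.693 Mbps.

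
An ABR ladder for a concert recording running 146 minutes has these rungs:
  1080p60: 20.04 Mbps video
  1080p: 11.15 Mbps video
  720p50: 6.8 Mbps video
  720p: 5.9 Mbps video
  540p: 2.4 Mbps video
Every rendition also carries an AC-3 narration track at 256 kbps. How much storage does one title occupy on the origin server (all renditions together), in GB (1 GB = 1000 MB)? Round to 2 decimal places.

52.09 GB

146 min = 8760 s
Audio: 256 kbps = 0.256 Mbps.
Sum of rendition bitrates: (20.04+0.256) + (11.15+0.256) + (6.8+0.256) + (5.9+0.256) + (2.4+0.256) = 47.570 Mbps.
× 8760 s = 416,713 Mb = 52,089 MB = 52.09 GB.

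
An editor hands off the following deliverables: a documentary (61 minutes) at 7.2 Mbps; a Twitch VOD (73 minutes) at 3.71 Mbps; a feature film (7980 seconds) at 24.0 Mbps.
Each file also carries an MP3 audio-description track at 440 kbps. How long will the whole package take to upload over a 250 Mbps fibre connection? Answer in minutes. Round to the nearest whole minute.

16 minutes

Audio: 440 kbps = 0.440 Mbps.
documentary: 7.640 Mbps × 3660 s = 27962.4 Mb
Twitch VOD: 4.150 Mbps × 4380 s = 18177.0 Mb
feature film: 24.440 Mbps × 7980 s = 195031.2 Mb
Total: 241170.6 Mb = 30146.3 MB.
At 250 Mbps: 241170.6 / 250 = 965 s ≈ 16.1 minutes.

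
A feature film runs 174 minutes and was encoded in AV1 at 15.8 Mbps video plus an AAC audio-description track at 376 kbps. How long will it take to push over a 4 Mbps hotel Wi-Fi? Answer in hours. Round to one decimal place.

174 min = 10440 s
Audio: 376 kbps = 0.376 Mbps.
Total bitrate: 16.176 Mbps.
File: 16.176 Mbps × 10440 s = 168877.4 Mb.
At 4 Mbps: 168877.4 / 4 = 42219.4 s ≈ 11.7 hours.

11.7 hours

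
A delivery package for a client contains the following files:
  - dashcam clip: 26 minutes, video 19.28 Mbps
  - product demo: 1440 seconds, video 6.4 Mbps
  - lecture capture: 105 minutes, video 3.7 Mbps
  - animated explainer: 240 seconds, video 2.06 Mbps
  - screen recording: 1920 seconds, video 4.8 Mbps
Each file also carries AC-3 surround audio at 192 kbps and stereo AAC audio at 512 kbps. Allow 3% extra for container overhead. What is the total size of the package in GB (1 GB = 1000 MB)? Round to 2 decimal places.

Audio total: 192 + 512 = 704 kbps = 0.704 Mbps.
dashcam clip: 19.984 Mbps × 1560 s × 1.03 = 32110.3 Mb
product demo: 7.104 Mbps × 1440 s × 1.03 = 10536.7 Mb
lecture capture: 4.404 Mbps × 6300 s × 1.03 = 28577.6 Mb
animated explainer: 2.764 Mbps × 240 s × 1.03 = 683.3 Mb
screen recording: 5.504 Mbps × 1920 s × 1.03 = 10884.7 Mb
Total: 82792.5 Mb = 10349.1 MB.
= 10.35 GB.

10.35 GB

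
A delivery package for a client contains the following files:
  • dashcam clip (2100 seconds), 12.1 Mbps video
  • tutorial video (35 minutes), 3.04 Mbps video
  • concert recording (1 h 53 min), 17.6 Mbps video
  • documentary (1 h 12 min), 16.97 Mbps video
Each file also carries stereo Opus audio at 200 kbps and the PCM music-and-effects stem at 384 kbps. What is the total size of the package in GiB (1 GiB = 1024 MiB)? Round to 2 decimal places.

Audio total: 200 + 384 = 584 kbps = 0.584 Mbps.
dashcam clip: 12.684 Mbps × 2100 s = 26636.4 Mb
tutorial video: 3.624 Mbps × 2100 s = 7610.4 Mb
concert recording: 18.184 Mbps × 6780 s = 123287.5 Mb
documentary: 17.554 Mbps × 4320 s = 75833.3 Mb
Total: 233367.6 Mb = 29171.0 MB.
= 27.17 GiB.

27.17 GiB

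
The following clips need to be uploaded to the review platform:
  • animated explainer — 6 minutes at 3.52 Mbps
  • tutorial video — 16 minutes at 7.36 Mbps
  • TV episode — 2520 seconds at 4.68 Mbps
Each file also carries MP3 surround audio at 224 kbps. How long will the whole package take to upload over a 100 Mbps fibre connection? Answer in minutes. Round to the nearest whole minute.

Audio: 224 kbps = 0.224 Mbps.
animated explainer: 3.744 Mbps × 360 s = 1347.8 Mb
tutorial video: 7.584 Mbps × 960 s = 7280.6 Mb
TV episode: 4.904 Mbps × 2520 s = 12358.1 Mb
Total: 20986.6 Mb = 2623.3 MB.
At 100 Mbps: 20986.6 / 100 = 210 s ≈ 3.5 minutes.

3 minutes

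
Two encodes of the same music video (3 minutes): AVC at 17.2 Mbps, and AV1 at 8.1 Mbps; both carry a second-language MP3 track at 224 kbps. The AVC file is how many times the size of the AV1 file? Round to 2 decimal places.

2.09

3 min = 180 s
Audio: 224 kbps = 0.224 Mbps.
AVC: 17.424 Mbps × 180 s = 3136.3 Mb = 392.040 MB.
AV1: 8.324 Mbps × 180 s = 1498.3 Mb = 187.290 MB.
Ratio: 392.040 / 187.290 = 2.093.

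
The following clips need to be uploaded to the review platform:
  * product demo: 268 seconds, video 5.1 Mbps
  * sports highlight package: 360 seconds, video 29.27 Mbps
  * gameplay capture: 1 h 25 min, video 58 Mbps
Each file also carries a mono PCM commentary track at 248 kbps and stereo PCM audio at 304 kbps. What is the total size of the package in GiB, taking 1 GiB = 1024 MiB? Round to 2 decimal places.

Audio total: 248 + 304 = 552 kbps = 0.552 Mbps.
product demo: 5.652 Mbps × 268 s = 1514.7 Mb
sports highlight package: 29.822 Mbps × 360 s = 10735.9 Mb
gameplay capture: 58.552 Mbps × 5100 s = 298615.2 Mb
Total: 310865.9 Mb = 38858.2 MB.
= 36.19 GiB.

36.19 GiB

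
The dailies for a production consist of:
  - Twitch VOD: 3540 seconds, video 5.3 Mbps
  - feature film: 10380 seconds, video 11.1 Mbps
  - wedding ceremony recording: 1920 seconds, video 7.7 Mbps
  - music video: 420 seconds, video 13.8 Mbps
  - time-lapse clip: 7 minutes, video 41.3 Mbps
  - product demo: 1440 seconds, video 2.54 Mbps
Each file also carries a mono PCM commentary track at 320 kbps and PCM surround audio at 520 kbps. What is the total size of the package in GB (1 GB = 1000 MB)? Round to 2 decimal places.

Audio total: 320 + 520 = 840 kbps = 0.840 Mbps.
Twitch VOD: 6.140 Mbps × 3540 s = 21735.6 Mb
feature film: 11.940 Mbps × 10380 s = 123937.2 Mb
wedding ceremony recording: 8.540 Mbps × 1920 s = 16396.8 Mb
music video: 14.640 Mbps × 420 s = 6148.8 Mb
time-lapse clip: 42.140 Mbps × 420 s = 17698.8 Mb
product demo: 3.380 Mbps × 1440 s = 4867.2 Mb
Total: 190784.4 Mb = 23848.0 MB.
= 23.85 GB.

23.85 GB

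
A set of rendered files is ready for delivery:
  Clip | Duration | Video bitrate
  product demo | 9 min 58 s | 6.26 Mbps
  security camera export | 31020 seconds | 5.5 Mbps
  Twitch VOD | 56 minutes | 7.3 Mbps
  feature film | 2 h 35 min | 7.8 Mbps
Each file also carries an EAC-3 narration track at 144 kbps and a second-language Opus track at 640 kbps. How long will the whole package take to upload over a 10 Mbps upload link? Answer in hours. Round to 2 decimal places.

8.50 hours

Audio total: 144 + 640 = 784 kbps = 0.784 Mbps.
product demo: 7.044 Mbps × 598 s = 4212.3 Mb
security camera export: 6.284 Mbps × 31020 s = 194929.7 Mb
Twitch VOD: 8.084 Mbps × 3360 s = 27162.2 Mb
feature film: 8.584 Mbps × 9300 s = 79831.2 Mb
Total: 306135.4 Mb = 38266.9 MB.
At 10 Mbps: 306135.4 / 10 = 30614 s ≈ 8.5 hours.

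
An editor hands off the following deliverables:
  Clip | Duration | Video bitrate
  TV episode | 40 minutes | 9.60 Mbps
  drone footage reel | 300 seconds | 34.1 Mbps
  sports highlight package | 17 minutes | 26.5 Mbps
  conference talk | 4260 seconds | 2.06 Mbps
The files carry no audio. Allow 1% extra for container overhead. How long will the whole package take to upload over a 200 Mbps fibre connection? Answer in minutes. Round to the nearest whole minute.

TV episode: 9.600 Mbps × 2400 s × 1.01 = 23270.4 Mb
drone footage reel: 34.100 Mbps × 300 s × 1.01 = 10332.3 Mb
sports highlight package: 26.500 Mbps × 1020 s × 1.01 = 27300.3 Mb
conference talk: 2.060 Mbps × 4260 s × 1.01 = 8863.4 Mb
Total: 69766.4 Mb = 8720.8 MB.
At 200 Mbps: 69766.4 / 200 = 349 s ≈ 5.81 minutes.

6 minutes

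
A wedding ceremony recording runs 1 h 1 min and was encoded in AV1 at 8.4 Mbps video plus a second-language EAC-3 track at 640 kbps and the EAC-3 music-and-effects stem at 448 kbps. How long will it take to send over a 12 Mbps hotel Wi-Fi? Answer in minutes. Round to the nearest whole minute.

1 h 1 min = 61 min = 3660 s
Audio total: 640 + 448 = 1088 kbps = 1.088 Mbps.
Total bitrate: 9.488 Mbps.
File: 9.488 Mbps × 3660 s = 34726.1 Mb.
At 12 Mbps: 34726.1 / 12 = 2893.8 s ≈ 48.2 minutes.

48 minutes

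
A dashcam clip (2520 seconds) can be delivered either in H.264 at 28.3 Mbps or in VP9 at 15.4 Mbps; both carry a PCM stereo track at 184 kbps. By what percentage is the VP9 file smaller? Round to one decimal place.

45.3%

Audio: 184 kbps = 0.184 Mbps.
H.264: 28.484 Mbps × 2520 s = 71779.7 Mb = 8.356 GiB.
VP9: 15.584 Mbps × 2520 s = 39271.7 Mb = 4.572 GiB.
Reduction: (1 − 4.572/8.356) × 100 = 45.29%.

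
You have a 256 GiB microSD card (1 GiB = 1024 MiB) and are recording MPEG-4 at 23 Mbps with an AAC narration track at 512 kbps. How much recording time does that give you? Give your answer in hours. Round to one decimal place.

Audio: 512 kbps = 0.512 Mbps.
Total bitrate: 23 + 0.512 = 23.512 Mbps.
Capacity: 256 GiB = 2,199,023 Mb.
Recording time: 2,199,023 / 23.512 = 93,528 s ≈ 26.0 hours.

26.0 hours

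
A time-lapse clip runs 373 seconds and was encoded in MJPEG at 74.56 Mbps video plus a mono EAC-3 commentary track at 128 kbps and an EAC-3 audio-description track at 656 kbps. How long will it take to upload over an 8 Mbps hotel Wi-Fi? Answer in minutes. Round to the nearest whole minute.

Audio total: 128 + 656 = 784 kbps = 0.784 Mbps.
Total bitrate: 75.344 Mbps.
File: 75.344 Mbps × 373 s = 28103.3 Mb.
At 8 Mbps: 28103.3 / 8 = 3512.9 s ≈ 58.5 minutes.

59 minutes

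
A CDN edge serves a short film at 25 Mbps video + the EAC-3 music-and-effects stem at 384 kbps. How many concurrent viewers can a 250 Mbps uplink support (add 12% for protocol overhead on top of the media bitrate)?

8

Audio: 384 kbps = 0.384 Mbps.
Per-viewer media rate: 25.384 Mbps.
On the wire with 12% overhead: 28.430 Mbps.
250 Mbps = 250.0 Mbps; 250.0 / 28.430 = 8.79 → 8 viewers.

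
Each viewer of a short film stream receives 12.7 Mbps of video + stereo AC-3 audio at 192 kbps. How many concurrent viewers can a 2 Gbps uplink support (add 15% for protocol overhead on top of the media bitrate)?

134

Audio: 192 kbps = 0.192 Mbps.
Per-viewer media rate: 12.892 Mbps.
On the wire with 15% overhead: 14.826 Mbps.
2 Gbps = 2,000 Mbps; 2,000 / 14.826 = 134.90 → 134 viewers.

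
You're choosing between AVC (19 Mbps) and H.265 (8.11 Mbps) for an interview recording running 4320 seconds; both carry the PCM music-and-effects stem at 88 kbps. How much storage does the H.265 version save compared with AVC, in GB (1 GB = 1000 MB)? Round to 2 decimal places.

Audio: 88 kbps = 0.088 Mbps.
AVC: 19.088 Mbps × 4320 s = 82460.2 Mb = 10.308 GB.
H.265: 8.198 Mbps × 4320 s = 35415.4 Mb = 4.427 GB.
Saving: 10.308 − 4.427 = 5.881 GB.

5.88 GB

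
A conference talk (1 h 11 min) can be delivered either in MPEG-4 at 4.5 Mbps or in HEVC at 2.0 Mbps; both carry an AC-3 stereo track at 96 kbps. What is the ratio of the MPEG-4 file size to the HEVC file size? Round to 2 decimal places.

1 h 11 min = 71 min = 4260 s
Audio: 96 kbps = 0.096 Mbps.
MPEG-4: 4.596 Mbps × 4260 s = 19579.0 Mb = 2.279 GiB.
HEVC: 2.096 Mbps × 4260 s = 8929.0 Mb = 1.039 GiB.
Ratio: 2.279 / 1.039 = 2.193.

2.19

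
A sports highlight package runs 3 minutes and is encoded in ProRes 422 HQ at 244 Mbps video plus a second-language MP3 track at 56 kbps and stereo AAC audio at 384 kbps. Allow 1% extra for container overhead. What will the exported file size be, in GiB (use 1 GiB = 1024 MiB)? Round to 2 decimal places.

3 min = 180 s
Audio total: 56 + 384 = 440 kbps = 0.440 Mbps.
Total bitrate: 244 + 0.440 = 244.440 Mbps.
Stream data: 244.440 Mbps × 180 s = 43999.2 Mb.
With 1% container overhead: ×1.01.
44,439 Mb = 5,554,899,000 bytes ÷ 1,073,741,824 = 5.173 GiB.

5.17 GiB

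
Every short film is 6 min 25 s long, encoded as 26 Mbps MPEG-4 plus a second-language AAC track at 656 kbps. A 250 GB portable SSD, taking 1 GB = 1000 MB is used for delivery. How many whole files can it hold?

194

6 min 25 s = 385 s
Audio: 656 kbps = 0.656 Mbps.
Total bitrate: 26.656 Mbps.
Per item: 26.656 Mbps × 385 s = 10,263 Mb = 1,283 MB.
Capacity: 250 GB = 2,000,000 Mb; 194.88 items → 194 complete.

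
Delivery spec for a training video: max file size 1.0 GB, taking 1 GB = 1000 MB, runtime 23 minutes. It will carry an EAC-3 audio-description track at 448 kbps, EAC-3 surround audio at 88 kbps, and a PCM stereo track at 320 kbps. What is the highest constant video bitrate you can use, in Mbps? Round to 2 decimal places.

4.94 Mbps

Budget: 1.0 GB = 8000.0 Mb.
23 min = 1380 s
Total bitrate budget: 8000.0 Mb / 1380 s = 5.797 Mbps.
Audio total: 448 + 88 + 320 = 856 kbps = 0.856 Mbps.
Video: 5.797 − 0.856 = 4.941 Mbps.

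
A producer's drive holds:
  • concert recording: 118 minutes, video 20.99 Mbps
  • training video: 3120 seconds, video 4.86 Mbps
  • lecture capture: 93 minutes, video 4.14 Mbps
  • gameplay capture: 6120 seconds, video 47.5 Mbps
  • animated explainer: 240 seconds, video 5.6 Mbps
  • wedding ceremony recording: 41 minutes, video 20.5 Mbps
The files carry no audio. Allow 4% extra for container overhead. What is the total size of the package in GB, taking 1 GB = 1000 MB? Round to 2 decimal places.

68.82 GB

concert recording: 20.990 Mbps × 7080 s × 1.04 = 154553.6 Mb
training video: 4.860 Mbps × 3120 s × 1.04 = 15769.7 Mb
lecture capture: 4.140 Mbps × 5580 s × 1.04 = 24025.2 Mb
gameplay capture: 47.500 Mbps × 6120 s × 1.04 = 302328.0 Mb
animated explainer: 5.600 Mbps × 240 s × 1.04 = 1397.8 Mb
wedding ceremony recording: 20.500 Mbps × 2460 s × 1.04 = 52447.2 Mb
Total: 550521.5 Mb = 68815.2 MB.
= 68.82 GB.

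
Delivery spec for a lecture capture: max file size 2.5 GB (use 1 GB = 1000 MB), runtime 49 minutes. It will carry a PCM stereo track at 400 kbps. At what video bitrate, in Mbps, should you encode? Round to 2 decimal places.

6.40 Mbps

Budget: 2.5 GB = 20000.0 Mb.
49 min = 2940 s
Total bitrate budget: 20000.0 Mb / 2940 s = 6.803 Mbps.
Audio: 400 kbps = 0.400 Mbps.
Video: 6.803 − 0.400 = 6.403 Mbps.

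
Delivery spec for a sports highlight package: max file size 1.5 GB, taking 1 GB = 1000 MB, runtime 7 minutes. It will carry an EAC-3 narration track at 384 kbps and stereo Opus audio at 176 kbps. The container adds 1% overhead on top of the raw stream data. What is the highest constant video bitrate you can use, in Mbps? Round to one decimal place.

27.7 Mbps

Budget: 1.5 GB = 12000.0 Mb.
Stream payload after overhead: 12000.0 / 1.01 = 11881.2 Mb.
7 min = 420 s
Total bitrate budget: 11881.2 Mb / 420 s = 28.289 Mbps.
Audio total: 384 + 176 = 560 kbps = 0.560 Mbps.
Video: 28.289 − 0.560 = 27.729 Mbps.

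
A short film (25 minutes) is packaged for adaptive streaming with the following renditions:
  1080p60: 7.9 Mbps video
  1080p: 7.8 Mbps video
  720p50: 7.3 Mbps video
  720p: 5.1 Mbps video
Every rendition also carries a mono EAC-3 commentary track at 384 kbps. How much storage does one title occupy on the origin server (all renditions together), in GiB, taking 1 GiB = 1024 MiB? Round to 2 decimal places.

25 min = 1500 s
Audio: 384 kbps = 0.384 Mbps.
Sum of rendition bitrates: (7.9+0.384) + (7.8+0.384) + (7.3+0.384) + (5.1+0.384) = 29.636 Mbps.
× 1500 s = 44,454 Mb = 5,557 MB = 5.175 GiB.

5.18 GiB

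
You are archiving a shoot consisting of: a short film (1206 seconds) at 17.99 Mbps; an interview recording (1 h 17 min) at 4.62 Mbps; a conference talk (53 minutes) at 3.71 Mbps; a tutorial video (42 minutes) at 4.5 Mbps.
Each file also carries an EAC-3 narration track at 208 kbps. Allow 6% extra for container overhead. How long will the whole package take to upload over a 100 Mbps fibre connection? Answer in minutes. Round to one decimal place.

Audio: 208 kbps = 0.208 Mbps.
short film: 18.198 Mbps × 1206 s × 1.06 = 23263.6 Mb
interview recording: 4.828 Mbps × 4620 s × 1.06 = 23643.7 Mb
conference talk: 3.918 Mbps × 3180 s × 1.06 = 13206.8 Mb
tutorial video: 4.708 Mbps × 2520 s × 1.06 = 12576.0 Mb
Total: 72690.1 Mb = 9086.3 MB.
At 100 Mbps: 72690.1 / 100 = 727 s ≈ 12.1 minutes.

12.1 minutes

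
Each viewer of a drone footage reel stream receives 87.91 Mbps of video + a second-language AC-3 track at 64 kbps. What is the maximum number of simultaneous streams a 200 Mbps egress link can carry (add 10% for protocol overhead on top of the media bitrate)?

Audio: 64 kbps = 0.064 Mbps.
Per-viewer media rate: 87.974 Mbps.
On the wire with 10% overhead: 96.771 Mbps.
200 Mbps = 200.0 Mbps; 200.0 / 96.771 = 2.07 → 2 viewers.

2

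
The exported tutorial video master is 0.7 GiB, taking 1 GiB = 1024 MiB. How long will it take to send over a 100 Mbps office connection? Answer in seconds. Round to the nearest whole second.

File: 0.7 GiB = 6013.0 Mb.
At 100 Mbps: 6013.0 / 100 = 60.1 s ≈ 60.1 seconds.

60 seconds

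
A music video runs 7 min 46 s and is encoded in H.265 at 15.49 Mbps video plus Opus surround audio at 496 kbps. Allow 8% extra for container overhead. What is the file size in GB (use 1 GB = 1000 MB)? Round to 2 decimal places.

1.01 GB

7 min 46 s = 466 s
Audio: 496 kbps = 0.496 Mbps.
Total bitrate: 15.49 + 0.496 = 15.986 Mbps.
Stream data: 15.986 Mbps × 466 s = 7449.5 Mb.
With 8% container overhead: ×1.08.
8,045 Mb ÷ 8 = 1,006 MB → 1.006 GB.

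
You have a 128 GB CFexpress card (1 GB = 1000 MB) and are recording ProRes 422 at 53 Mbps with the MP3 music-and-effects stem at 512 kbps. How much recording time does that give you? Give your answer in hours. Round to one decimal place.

5.3 hours

Audio: 512 kbps = 0.512 Mbps.
Total bitrate: 53 + 0.512 = 53.512 Mbps.
Capacity: 128 GB = 1,024,000 Mb.
Recording time: 1,024,000 / 53.512 = 19,136 s ≈ 5.32 hours.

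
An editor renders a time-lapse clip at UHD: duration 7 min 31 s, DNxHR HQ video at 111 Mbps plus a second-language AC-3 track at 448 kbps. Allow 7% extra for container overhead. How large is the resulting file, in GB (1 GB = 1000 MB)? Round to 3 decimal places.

7 min 31 s = 451 s
Audio: 448 kbps = 0.448 Mbps.
Total bitrate: 111 + 0.448 = 111.448 Mbps.
Stream data: 111.448 Mbps × 451 s = 50263.0 Mb.
With 7% container overhead: ×1.07.
53,781 Mb ÷ 8 = 6,723 MB → 6.723 GB.

6.723 GB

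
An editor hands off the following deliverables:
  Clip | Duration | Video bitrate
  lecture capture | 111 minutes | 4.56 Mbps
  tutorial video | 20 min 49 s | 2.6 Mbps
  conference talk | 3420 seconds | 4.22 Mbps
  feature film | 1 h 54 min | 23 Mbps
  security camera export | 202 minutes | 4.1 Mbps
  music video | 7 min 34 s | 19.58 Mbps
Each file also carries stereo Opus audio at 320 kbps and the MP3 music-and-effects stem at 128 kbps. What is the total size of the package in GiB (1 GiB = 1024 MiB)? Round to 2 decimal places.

Audio total: 320 + 128 = 448 kbps = 0.448 Mbps.
lecture capture: 5.008 Mbps × 6660 s = 33353.3 Mb
tutorial video: 3.048 Mbps × 1249 s = 3807.0 Mb
conference talk: 4.668 Mbps × 3420 s = 15964.6 Mb
feature film: 23.448 Mbps × 6840 s = 160384.3 Mb
security camera export: 4.548 Mbps × 12120 s = 55121.8 Mb
music video: 20.028 Mbps × 454 s = 9092.7 Mb
Total: 277723.6 Mb = 34715.4 MB.
= 32.33 GiB.

32.33 GiB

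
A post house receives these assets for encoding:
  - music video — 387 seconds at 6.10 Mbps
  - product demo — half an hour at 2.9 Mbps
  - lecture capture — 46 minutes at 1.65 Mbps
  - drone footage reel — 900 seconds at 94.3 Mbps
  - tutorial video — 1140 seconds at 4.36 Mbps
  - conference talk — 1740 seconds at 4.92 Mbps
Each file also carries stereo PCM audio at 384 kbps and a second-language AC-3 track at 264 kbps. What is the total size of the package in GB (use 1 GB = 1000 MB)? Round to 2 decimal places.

Audio total: 384 + 264 = 648 kbps = 0.648 Mbps.
music video: 6.748 Mbps × 387 s = 2611.5 Mb
product demo: 3.548 Mbps × 1800 s = 6386.4 Mb
lecture capture: 2.298 Mbps × 2760 s = 6342.5 Mb
drone footage reel: 94.948 Mbps × 900 s = 85453.2 Mb
tutorial video: 5.008 Mbps × 1140 s = 5709.1 Mb
conference talk: 5.568 Mbps × 1740 s = 9688.3 Mb
Total: 116191.0 Mb = 14523.9 MB.
= 14.52 GB.

14.52 GB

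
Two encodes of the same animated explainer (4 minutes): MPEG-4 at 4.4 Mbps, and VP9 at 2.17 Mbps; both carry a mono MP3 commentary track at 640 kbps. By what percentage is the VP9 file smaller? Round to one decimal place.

44.2%

4 min = 240 s
Audio: 640 kbps = 0.640 Mbps.
MPEG-4: 5.040 Mbps × 240 s = 1209.6 Mb = 151.200 MB.
VP9: 2.810 Mbps × 240 s = 674.4 Mb = 84.300 MB.
Reduction: (1 − 84.300/151.200) × 100 = 44.25%.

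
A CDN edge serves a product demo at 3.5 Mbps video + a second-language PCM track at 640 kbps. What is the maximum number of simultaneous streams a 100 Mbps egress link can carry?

Audio: 640 kbps = 0.640 Mbps.
Per-viewer media rate: 4.140 Mbps.
100 Mbps = 100.0 Mbps; 100.0 / 4.140 = 24.15 → 24 viewers.

24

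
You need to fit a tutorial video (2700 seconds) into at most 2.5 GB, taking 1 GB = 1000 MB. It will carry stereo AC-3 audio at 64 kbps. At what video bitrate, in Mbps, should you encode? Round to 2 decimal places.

Budget: 2.5 GB = 20000.0 Mb.
Total bitrate budget: 20000.0 Mb / 2700 s = 7.407 Mbps.
Audio: 64 kbps = 0.064 Mbps.
Video: 7.407 − 0.064 = 7.343 Mbps.

7.34 Mbps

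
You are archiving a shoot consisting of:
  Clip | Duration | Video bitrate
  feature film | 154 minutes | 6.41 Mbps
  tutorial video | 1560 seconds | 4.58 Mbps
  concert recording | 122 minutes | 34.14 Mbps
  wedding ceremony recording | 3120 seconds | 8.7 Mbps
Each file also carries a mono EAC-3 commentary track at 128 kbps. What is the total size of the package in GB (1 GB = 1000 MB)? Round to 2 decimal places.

43.27 GB

Audio: 128 kbps = 0.128 Mbps.
feature film: 6.538 Mbps × 9240 s = 60411.1 Mb
tutorial video: 4.708 Mbps × 1560 s = 7344.5 Mb
concert recording: 34.268 Mbps × 7320 s = 250841.8 Mb
wedding ceremony recording: 8.828 Mbps × 3120 s = 27543.4 Mb
Total: 346140.7 Mb = 43267.6 MB.
= 43.27 GB.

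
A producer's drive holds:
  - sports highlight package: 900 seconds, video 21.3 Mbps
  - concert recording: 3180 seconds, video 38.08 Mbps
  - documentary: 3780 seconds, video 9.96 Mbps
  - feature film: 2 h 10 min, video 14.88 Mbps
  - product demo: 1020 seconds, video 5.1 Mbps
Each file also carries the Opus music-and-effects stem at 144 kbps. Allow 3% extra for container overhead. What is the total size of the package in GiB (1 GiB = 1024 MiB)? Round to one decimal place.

36.2 GiB

Audio: 144 kbps = 0.144 Mbps.
sports highlight package: 21.444 Mbps × 900 s × 1.03 = 19878.6 Mb
concert recording: 38.224 Mbps × 3180 s × 1.03 = 125198.9 Mb
documentary: 10.104 Mbps × 3780 s × 1.03 = 39338.9 Mb
feature film: 15.024 Mbps × 7800 s × 1.03 = 120702.8 Mb
product demo: 5.244 Mbps × 1020 s × 1.03 = 5509.3 Mb
Total: 310628.6 Mb = 38828.6 MB.
= 36.16 GiB.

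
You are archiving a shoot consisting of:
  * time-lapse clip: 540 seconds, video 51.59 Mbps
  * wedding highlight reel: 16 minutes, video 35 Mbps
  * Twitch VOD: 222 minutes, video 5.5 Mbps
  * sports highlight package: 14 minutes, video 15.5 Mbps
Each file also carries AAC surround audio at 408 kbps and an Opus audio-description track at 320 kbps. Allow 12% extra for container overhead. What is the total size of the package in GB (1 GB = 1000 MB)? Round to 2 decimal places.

22.28 GB

Audio total: 408 + 320 = 728 kbps = 0.728 Mbps.
time-lapse clip: 52.318 Mbps × 540 s × 1.12 = 31641.9 Mb
wedding highlight reel: 35.728 Mbps × 960 s × 1.12 = 38414.7 Mb
Twitch VOD: 6.228 Mbps × 13320 s × 1.12 = 92911.8 Mb
sports highlight package: 16.228 Mbps × 840 s × 1.12 = 15267.3 Mb
Total: 178235.8 Mb = 22279.5 MB.
= 22.28 GB.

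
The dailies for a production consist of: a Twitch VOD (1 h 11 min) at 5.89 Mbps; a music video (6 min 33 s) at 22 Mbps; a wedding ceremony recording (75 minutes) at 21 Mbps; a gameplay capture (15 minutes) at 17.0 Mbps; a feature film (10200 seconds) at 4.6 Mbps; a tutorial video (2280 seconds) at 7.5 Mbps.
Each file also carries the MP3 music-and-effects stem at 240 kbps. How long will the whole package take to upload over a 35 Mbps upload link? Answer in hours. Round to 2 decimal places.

1.69 hours

Audio: 240 kbps = 0.240 Mbps.
Twitch VOD: 6.130 Mbps × 4260 s = 26113.8 Mb
music video: 22.240 Mbps × 393 s = 8740.3 Mb
wedding ceremony recording: 21.240 Mbps × 4500 s = 95580.0 Mb
gameplay capture: 17.240 Mbps × 900 s = 15516.0 Mb
feature film: 4.840 Mbps × 10200 s = 49368.0 Mb
tutorial video: 7.740 Mbps × 2280 s = 17647.2 Mb
Total: 212965.3 Mb = 26620.7 MB.
At 35 Mbps: 212965.3 / 35 = 6085 s ≈ 1.69 hours.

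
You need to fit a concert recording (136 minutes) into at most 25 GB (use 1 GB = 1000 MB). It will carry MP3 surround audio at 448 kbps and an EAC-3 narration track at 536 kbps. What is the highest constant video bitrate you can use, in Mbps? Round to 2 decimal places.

Budget: 25 GB = 200000.0 Mb.
136 min = 8160 s
Total bitrate budget: 200000.0 Mb / 8160 s = 24.510 Mbps.
Audio total: 448 + 536 = 984 kbps = 0.984 Mbps.
Video: 24.510 − 0.984 = 23.526 Mbps.

23.53 Mbps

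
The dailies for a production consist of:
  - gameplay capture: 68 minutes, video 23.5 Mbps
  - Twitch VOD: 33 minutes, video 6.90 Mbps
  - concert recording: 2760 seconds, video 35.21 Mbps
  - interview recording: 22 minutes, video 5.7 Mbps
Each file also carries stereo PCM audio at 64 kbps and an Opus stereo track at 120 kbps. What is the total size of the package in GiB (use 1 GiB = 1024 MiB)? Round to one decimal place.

Audio total: 64 + 120 = 184 kbps = 0.184 Mbps.
gameplay capture: 23.684 Mbps × 4080 s = 96630.7 Mb
Twitch VOD: 7.084 Mbps × 1980 s = 14026.3 Mb
concert recording: 35.394 Mbps × 2760 s = 97687.4 Mb
interview recording: 5.884 Mbps × 1320 s = 7766.9 Mb
Total: 216111.4 Mb = 27013.9 MB.
= 25.16 GiB.

25.2 GiB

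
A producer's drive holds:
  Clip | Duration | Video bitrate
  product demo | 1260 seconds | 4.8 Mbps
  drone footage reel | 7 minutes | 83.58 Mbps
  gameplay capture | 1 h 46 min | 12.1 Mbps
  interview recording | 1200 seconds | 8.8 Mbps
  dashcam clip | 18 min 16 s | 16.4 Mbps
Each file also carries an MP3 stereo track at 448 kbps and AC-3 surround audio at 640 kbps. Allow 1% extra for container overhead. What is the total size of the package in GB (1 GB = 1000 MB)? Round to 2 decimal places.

Audio total: 448 + 640 = 1088 kbps = 1.088 Mbps.
product demo: 5.888 Mbps × 1260 s × 1.01 = 7493.1 Mb
drone footage reel: 84.668 Mbps × 420 s × 1.01 = 35916.2 Mb
gameplay capture: 13.188 Mbps × 6360 s × 1.01 = 84714.4 Mb
interview recording: 9.888 Mbps × 1200 s × 1.01 = 11984.3 Mb
dashcam clip: 17.488 Mbps × 1096 s × 1.01 = 19358.5 Mb
Total: 159466.4 Mb = 19933.3 MB.
= 19.93 GB.

19.93 GB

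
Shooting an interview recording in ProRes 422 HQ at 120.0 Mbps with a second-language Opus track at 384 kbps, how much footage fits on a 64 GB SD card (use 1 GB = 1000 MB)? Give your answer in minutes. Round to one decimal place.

Audio: 384 kbps = 0.384 Mbps.
Total bitrate: 120.0 + 0.384 = 120.384 Mbps.
Capacity: 64 GB = 512,000 Mb.
Recording time: 512,000 / 120.384 = 4,253 s ≈ 70.9 minutes.

70.9 minutes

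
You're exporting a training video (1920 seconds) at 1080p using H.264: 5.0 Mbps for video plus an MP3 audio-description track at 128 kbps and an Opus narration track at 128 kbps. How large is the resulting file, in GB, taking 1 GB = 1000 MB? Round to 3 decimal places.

1.261 GB

Audio total: 128 + 128 = 256 kbps = 0.256 Mbps.
Total bitrate: 5.0 + 0.256 = 5.256 Mbps.
Stream data: 5.256 Mbps × 1920 s = 10091.5 Mb.
10,092 Mb ÷ 8 = 1,261 MB → 1.261 GB.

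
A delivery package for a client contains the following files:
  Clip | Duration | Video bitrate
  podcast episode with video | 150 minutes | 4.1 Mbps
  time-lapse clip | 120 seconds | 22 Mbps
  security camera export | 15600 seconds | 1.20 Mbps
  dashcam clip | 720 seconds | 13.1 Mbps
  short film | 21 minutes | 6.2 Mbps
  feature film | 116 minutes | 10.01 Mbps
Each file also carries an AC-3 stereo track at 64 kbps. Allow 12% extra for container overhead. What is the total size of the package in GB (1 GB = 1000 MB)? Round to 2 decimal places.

20.63 GB

Audio: 64 kbps = 0.064 Mbps.
podcast episode with video: 4.164 Mbps × 9000 s × 1.12 = 41973.1 Mb
time-lapse clip: 22.064 Mbps × 120 s × 1.12 = 2965.4 Mb
security camera export: 1.264 Mbps × 15600 s × 1.12 = 22084.6 Mb
dashcam clip: 13.164 Mbps × 720 s × 1.12 = 10615.4 Mb
short film: 6.264 Mbps × 1260 s × 1.12 = 8839.8 Mb
feature film: 10.074 Mbps × 6960 s × 1.12 = 78528.8 Mb
Total: 165007.2 Mb = 20625.9 MB.
= 20.63 GB.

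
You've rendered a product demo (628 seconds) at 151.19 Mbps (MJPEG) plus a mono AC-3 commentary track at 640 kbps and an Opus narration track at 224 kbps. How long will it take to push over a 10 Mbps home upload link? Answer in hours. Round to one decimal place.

Audio total: 640 + 224 = 864 kbps = 0.864 Mbps.
Total bitrate: 152.054 Mbps.
File: 152.054 Mbps × 628 s = 95489.9 Mb.
At 10 Mbps: 95489.9 / 10 = 9549.0 s ≈ 2.65 hours.

2.7 hours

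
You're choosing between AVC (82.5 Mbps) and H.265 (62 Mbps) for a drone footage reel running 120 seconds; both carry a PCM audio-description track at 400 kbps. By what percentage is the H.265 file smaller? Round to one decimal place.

24.7%

Audio: 400 kbps = 0.400 Mbps.
AVC: 82.900 Mbps × 120 s = 9948.0 Mb = 1.244 GB.
H.265: 62.400 Mbps × 120 s = 7488.0 Mb = 0.936 GB.
Reduction: (1 − 0.936/1.244) × 100 = 24.73%.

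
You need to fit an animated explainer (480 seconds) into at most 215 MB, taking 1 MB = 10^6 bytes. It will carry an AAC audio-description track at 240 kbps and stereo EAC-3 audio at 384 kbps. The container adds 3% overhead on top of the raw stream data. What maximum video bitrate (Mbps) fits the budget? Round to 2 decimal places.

2.85 Mbps

Budget: 215 MB = 1720.0 Mb.
Stream payload after overhead: 1720.0 / 1.03 = 1669.9 Mb.
Total bitrate budget: 1669.9 Mb / 480 s = 3.479 Mbps.
Audio total: 240 + 384 = 624 kbps = 0.624 Mbps.
Video: 3.479 − 0.624 = 2.855 Mbps.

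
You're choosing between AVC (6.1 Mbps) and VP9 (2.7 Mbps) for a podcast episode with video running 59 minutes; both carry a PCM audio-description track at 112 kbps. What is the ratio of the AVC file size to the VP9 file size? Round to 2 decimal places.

59 min = 3540 s
Audio: 112 kbps = 0.112 Mbps.
AVC: 6.212 Mbps × 3540 s = 21990.5 Mb = 2.749 GB.
VP9: 2.812 Mbps × 3540 s = 9954.5 Mb = 1.244 GB.
Ratio: 2.749 / 1.244 = 2.209.

2.21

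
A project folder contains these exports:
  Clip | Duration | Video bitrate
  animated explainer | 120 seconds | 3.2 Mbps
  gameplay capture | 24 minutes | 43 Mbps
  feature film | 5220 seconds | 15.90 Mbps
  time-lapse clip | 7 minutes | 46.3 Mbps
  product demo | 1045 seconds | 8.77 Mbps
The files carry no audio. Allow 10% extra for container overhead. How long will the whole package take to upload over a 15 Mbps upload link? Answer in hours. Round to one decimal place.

animated explainer: 3.200 Mbps × 120 s × 1.10 = 422.4 Mb
gameplay capture: 43.000 Mbps × 1440 s × 1.10 = 68112.0 Mb
feature film: 15.900 Mbps × 5220 s × 1.10 = 91297.8 Mb
time-lapse clip: 46.300 Mbps × 420 s × 1.10 = 21390.6 Mb
product demo: 8.770 Mbps × 1045 s × 1.10 = 10081.1 Mb
Total: 191303.9 Mb = 23913.0 MB.
At 15 Mbps: 191303.9 / 15 = 12754 s ≈ 3.54 hours.

3.5 hours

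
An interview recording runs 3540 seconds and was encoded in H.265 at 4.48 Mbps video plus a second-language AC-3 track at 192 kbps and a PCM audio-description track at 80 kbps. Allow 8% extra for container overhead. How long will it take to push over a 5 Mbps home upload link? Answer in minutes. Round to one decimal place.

60.6 minutes

Audio total: 192 + 80 = 272 kbps = 0.272 Mbps.
Total bitrate: 4.752 Mbps.
File: 4.752 Mbps × 3540 s = 16822.1 Mb.
With 8% container overhead: ×1.08. → 18167.8 Mb.
At 5 Mbps: 18167.8 / 5 = 3633.6 s ≈ 60.6 minutes.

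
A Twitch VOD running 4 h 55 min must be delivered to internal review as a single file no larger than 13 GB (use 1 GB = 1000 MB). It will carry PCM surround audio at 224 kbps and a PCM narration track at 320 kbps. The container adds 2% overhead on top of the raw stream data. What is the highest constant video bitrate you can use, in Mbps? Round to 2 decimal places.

5.22 Mbps

Budget: 13 GB = 104000.0 Mb.
Stream payload after overhead: 104000.0 / 1.02 = 101960.8 Mb.
4 h 55 min = 295 min = 17700 s
Total bitrate budget: 101960.8 Mb / 17700 s = 5.760 Mbps.
Audio total: 224 + 320 = 544 kbps = 0.544 Mbps.
Video: 5.760 − 0.544 = 5.216 Mbps.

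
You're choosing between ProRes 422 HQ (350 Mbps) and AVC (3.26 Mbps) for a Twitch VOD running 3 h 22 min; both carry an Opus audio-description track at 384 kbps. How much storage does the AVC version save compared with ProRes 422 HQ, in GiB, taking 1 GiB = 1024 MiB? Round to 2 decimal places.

3 h 22 min = 202 min = 12120 s
Audio: 384 kbps = 0.384 Mbps.
ProRes 422 HQ: 350.384 Mbps × 12120 s = 4246654.1 Mb = 494.376 GiB.
AVC: 3.644 Mbps × 12120 s = 44165.3 Mb = 5.142 GiB.
Saving: 494.376 − 5.142 = 489.234 GiB.

489.23 GiB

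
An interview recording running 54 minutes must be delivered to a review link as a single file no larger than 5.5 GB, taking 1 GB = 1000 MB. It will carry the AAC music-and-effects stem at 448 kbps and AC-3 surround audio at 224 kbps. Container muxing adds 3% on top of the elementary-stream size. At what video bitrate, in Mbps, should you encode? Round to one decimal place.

12.5 Mbps

Budget: 5.5 GB = 44000.0 Mb.
Stream payload after overhead: 44000.0 / 1.03 = 42718.4 Mb.
54 min = 3240 s
Total bitrate budget: 42718.4 Mb / 3240 s = 13.185 Mbps.
Audio total: 448 + 224 = 672 kbps = 0.672 Mbps.
Video: 13.185 − 0.672 = 12.513 Mbps.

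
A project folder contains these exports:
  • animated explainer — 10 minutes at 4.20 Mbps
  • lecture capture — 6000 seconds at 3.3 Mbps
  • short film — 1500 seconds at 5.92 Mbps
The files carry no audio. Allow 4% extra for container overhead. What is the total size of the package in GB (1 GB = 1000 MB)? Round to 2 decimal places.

animated explainer: 4.200 Mbps × 600 s × 1.04 = 2620.8 Mb
lecture capture: 3.300 Mbps × 6000 s × 1.04 = 20592.0 Mb
short film: 5.920 Mbps × 1500 s × 1.04 = 9235.2 Mb
Total: 32448.0 Mb = 4056.0 MB.
= 4.056 GB.

4.06 GB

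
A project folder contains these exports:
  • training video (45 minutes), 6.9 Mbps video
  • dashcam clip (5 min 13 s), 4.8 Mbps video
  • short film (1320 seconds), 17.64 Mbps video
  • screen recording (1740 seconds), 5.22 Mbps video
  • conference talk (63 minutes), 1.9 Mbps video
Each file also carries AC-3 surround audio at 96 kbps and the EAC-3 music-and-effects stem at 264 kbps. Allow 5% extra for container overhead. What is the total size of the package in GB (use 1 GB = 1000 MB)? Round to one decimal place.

Audio total: 96 + 264 = 360 kbps = 0.360 Mbps.
training video: 7.260 Mbps × 2700 s × 1.05 = 20582.1 Mb
dashcam clip: 5.160 Mbps × 313 s × 1.05 = 1695.8 Mb
short film: 18.000 Mbps × 1320 s × 1.05 = 24948.0 Mb
screen recording: 5.580 Mbps × 1740 s × 1.05 = 10194.7 Mb
conference talk: 2.260 Mbps × 3780 s × 1.05 = 8969.9 Mb
Total: 66390.5 Mb = 8298.8 MB.
= 8.299 GB.

8.3 GB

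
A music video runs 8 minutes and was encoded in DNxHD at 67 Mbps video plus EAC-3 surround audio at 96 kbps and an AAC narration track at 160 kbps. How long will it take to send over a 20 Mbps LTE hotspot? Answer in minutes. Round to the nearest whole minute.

8 min = 480 s
Audio total: 96 + 160 = 256 kbps = 0.256 Mbps.
Total bitrate: 67.256 Mbps.
File: 67.256 Mbps × 480 s = 32282.9 Mb.
At 20 Mbps: 32282.9 / 20 = 1614.1 s ≈ 26.9 minutes.

27 minutes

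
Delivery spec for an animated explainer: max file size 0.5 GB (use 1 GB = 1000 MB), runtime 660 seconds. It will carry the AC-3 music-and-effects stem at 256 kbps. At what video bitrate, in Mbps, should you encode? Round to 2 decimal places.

5.80 Mbps

Budget: 0.5 GB = 4000.0 Mb.
Total bitrate budget: 4000.0 Mb / 660 s = 6.061 Mbps.
Audio: 256 kbps = 0.256 Mbps.
Video: 6.061 − 0.256 = 5.805 Mbps.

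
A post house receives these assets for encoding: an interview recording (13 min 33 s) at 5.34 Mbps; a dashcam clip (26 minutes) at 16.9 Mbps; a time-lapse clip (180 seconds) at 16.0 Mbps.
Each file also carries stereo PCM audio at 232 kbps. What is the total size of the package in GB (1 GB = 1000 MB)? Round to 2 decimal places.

4.27 GB

Audio: 232 kbps = 0.232 Mbps.
interview recording: 5.572 Mbps × 813 s = 4530.0 Mb
dashcam clip: 17.132 Mbps × 1560 s = 26725.9 Mb
time-lapse clip: 16.232 Mbps × 180 s = 2921.8 Mb
Total: 34177.7 Mb = 4272.2 MB.
= 4.272 GB.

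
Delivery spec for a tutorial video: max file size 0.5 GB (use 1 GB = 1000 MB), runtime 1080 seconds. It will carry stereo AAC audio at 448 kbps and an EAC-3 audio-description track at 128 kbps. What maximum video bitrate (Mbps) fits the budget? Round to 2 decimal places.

Budget: 0.5 GB = 4000.0 Mb.
Total bitrate budget: 4000.0 Mb / 1080 s = 3.704 Mbps.
Audio total: 448 + 128 = 576 kbps = 0.576 Mbps.
Video: 3.704 − 0.576 = 3.128 Mbps.

3.13 Mbps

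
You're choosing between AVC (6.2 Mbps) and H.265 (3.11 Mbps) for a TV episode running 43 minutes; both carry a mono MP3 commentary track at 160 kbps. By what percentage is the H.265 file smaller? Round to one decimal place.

43 min = 2580 s
Audio: 160 kbps = 0.160 Mbps.
AVC: 6.360 Mbps × 2580 s = 16408.8 Mb = 2.051 GB.
H.265: 3.270 Mbps × 2580 s = 8436.6 Mb = 1.055 GB.
Reduction: (1 − 1.055/2.051) × 100 = 48.58%.

48.6%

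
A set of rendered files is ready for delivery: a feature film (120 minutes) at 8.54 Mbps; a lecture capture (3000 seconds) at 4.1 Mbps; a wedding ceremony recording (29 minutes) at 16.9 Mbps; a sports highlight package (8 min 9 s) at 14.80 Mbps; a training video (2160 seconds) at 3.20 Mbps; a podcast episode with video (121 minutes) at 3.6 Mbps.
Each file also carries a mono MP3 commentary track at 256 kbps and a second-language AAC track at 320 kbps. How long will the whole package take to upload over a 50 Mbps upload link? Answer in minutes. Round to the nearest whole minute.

Audio total: 256 + 320 = 576 kbps = 0.576 Mbps.
feature film: 9.116 Mbps × 7200 s = 65635.2 Mb
lecture capture: 4.676 Mbps × 3000 s = 14028.0 Mb
wedding ceremony recording: 17.476 Mbps × 1740 s = 30408.2 Mb
sports highlight package: 15.376 Mbps × 489 s = 7518.9 Mb
training video: 3.776 Mbps × 2160 s = 8156.2 Mb
podcast episode with video: 4.176 Mbps × 7260 s = 30317.8 Mb
Total: 156064.2 Mb = 19508.0 MB.
At 50 Mbps: 156064.2 / 50 = 3121 s ≈ 52 minutes.

52 minutes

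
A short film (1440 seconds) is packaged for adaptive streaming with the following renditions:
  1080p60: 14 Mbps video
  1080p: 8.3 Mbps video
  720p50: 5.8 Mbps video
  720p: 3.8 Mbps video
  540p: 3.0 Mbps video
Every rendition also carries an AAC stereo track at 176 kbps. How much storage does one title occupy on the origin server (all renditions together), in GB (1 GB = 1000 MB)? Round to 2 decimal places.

6.44 GB

Audio: 176 kbps = 0.176 Mbps.
Sum of rendition bitrates: (14+0.176) + (8.3+0.176) + (5.8+0.176) + (3.8+0.176) + (3.0+0.176) = 35.780 Mbps.
× 1440 s = 51,523 Mb = 6,440 MB = 6.440 GB.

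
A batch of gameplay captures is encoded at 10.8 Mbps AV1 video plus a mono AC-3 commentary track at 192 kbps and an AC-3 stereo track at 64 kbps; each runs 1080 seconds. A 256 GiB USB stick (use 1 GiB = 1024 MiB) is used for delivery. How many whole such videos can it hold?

184

Audio total: 192 + 64 = 256 kbps = 0.256 Mbps.
Total bitrate: 11.056 Mbps.
Per item: 11.056 Mbps × 1080 s = 11,940 Mb = 1,493 MB.
Capacity: 256 GiB = 2,199,023 Mb; 184.17 items → 184 complete.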